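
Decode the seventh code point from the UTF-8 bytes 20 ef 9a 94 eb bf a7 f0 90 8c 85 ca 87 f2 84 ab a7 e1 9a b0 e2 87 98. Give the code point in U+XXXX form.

Offset 0: leading byte 0x20 = 00100000 → 1-byte char #1 = 20.
Offset 1: leading byte 0xEF = 11101111 → 3-byte char #2 = EF 9A 94.
Offset 4: leading byte 0xEB = 11101011 → 3-byte char #3 = EB BF A7.
Offset 7: leading byte 0xF0 = 11110000 → 4-byte char #4 = F0 90 8C 85.
Offset 11: leading byte 0xCA = 11001010 → 2-byte char #5 = CA 87.
Offset 13: leading byte 0xF2 = 11110010 → 4-byte char #6 = F2 84 AB A7.
Offset 17: leading byte 0xE1 = 11100001 → 3-byte char #7 = E1 9A B0.
Leading byte 0xE1 = 11100001 matches 1110xxxx → 3-byte sequence.
Byte 1: 0xE1 = 11100001, payload 0001 (4 bits).
Byte 2: 0x9A = 10011010 (10xxxxxx ✓), payload 011010.
Byte 3: 0xB0 = 10110000 (10xxxxxx ✓), payload 110000.
Concatenate: 0001011010110000 = 0x16B0 (16 bits → U+16B0).

U+16B0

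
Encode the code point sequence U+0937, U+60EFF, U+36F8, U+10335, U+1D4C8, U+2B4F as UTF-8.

U+0937: 3-byte form → E0 A4 B7.
U+60EFF: 4-byte form → F1 A0 BB BF.
U+36F8: 3-byte form → E3 9B B8.
U+10335: 4-byte form → F0 90 8C B5.
U+1D4C8: 4-byte form → F0 9D 93 88.
U+2B4F: 3-byte form → E2 AD 8F.
Concatenated (21 bytes): E0 A4 B7 F1 A0 BB BF E3 9B B8 F0 90 8C B5 F0 9D 93 88 E2 AD 8F.

E0 A4 B7 F1 A0 BB BF E3 9B B8 F0 90 8C B5 F0 9D 93 88 E2 AD 8F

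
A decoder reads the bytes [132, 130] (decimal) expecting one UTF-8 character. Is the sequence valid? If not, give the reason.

invalid (continuation byte with no leading byte)

Byte 0x84 = 10000100 has the form 10xxxxxx — a continuation byte — but there is no preceding leading byte.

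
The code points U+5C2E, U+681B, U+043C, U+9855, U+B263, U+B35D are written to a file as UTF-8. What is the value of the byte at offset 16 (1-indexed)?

1-indexed offset 16 is 0-indexed offset 15.
U+5C2E → 3-byte form E5 B0 AE at offsets 0–2.
U+681B → 3-byte form E6 A0 9B at offsets 3–5.
U+043C → 2-byte form D0 BC at offsets 6–7.
U+9855 → 3-byte form E9 A1 95 at offsets 8–10.
U+B263 → 3-byte form EB 89 A3 at offsets 11–13.
U+B35D → 3-byte form EB 8D 9D at offsets 14–16.
Offset 15 falls in char 6's range; it's byte 2 of EB 8D 9D = 0x8D.

0x8D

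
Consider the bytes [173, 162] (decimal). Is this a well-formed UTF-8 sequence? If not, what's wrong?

Byte 0xAD = 10101101 has the form 10xxxxxx — a continuation byte — but there is no preceding leading byte.

invalid (continuation byte with no leading byte)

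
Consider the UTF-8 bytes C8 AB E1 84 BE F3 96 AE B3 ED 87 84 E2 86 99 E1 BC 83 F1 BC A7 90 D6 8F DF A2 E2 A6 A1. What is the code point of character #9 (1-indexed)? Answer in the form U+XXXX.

U+07E2

Offset 0: leading byte 0xC8 = 11001000 → 2-byte char #1 = C8 AB.
Offset 2: leading byte 0xE1 = 11100001 → 3-byte char #2 = E1 84 BE.
Offset 5: leading byte 0xF3 = 11110011 → 4-byte char #3 = F3 96 AE B3.
Offset 9: leading byte 0xED = 11101101 → 3-byte char #4 = ED 87 84.
Offset 12: leading byte 0xE2 = 11100010 → 3-byte char #5 = E2 86 99.
Offset 15: leading byte 0xE1 = 11100001 → 3-byte char #6 = E1 BC 83.
Offset 18: leading byte 0xF1 = 11110001 → 4-byte char #7 = F1 BC A7 90.
Offset 22: leading byte 0xD6 = 11010110 → 2-byte char #8 = D6 8F.
Offset 24: leading byte 0xDF = 11011111 → 2-byte char #9 = DF A2.
Leading byte 0xDF = 11011111 matches 110xxxxx → 2-byte sequence.
Byte 1: 0xDF = 11011111, payload 11111 (5 bits).
Byte 2: 0xA2 = 10100010 (10xxxxxx ✓), payload 100010.
Concatenate: 11111100010 = 0x7E2 (11 bits → U+07E2).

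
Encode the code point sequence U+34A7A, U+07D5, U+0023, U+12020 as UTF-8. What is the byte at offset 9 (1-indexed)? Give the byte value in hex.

0x92

1-indexed offset 9 is 0-indexed offset 8.
U+34A7A → 4-byte form F0 B4 A9 BA at offsets 0–3.
U+07D5 → 2-byte form DF 95 at offsets 4–5.
U+0023 → 1-byte form 23 at offsets 6–6.
U+12020 → 4-byte form F0 92 80 A0 at offsets 7–10.
Offset 8 falls in char 4's range; it's byte 2 of F0 92 80 A0 = 0x92.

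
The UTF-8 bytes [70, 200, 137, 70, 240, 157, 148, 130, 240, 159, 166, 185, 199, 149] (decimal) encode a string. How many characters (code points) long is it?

6

Byte at offset 0: 0x46 = 01000110 → 1-byte char (#1). Advance 1.
Byte at offset 1: 0xC8 = 11001000 → 2-byte char (#2). Advance 2.
Byte at offset 3: 0x46 = 01000110 → 1-byte char (#3). Advance 1.
Byte at offset 4: 0xF0 = 11110000 → 4-byte char (#4). Advance 4.
Byte at offset 8: 0xF0 = 11110000 → 4-byte char (#5). Advance 4.
Byte at offset 12: 0xC7 = 11000111 → 2-byte char (#6). Advance 2.
Reached end at offset 14 after 6 code points.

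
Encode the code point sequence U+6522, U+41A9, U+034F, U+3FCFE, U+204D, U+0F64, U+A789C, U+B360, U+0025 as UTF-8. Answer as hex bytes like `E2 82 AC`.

U+6522: 3-byte form → E6 94 A2.
U+41A9: 3-byte form → E4 86 A9.
U+034F: 2-byte form → CD 8F.
U+3FCFE: 4-byte form → F0 BF B3 BE.
U+204D: 3-byte form → E2 81 8D.
U+0F64: 3-byte form → E0 BD A4.
U+A789C: 4-byte form → F2 A7 A2 9C.
U+B360: 3-byte form → EB 8D A0.
U+0025: 1-byte form → 25.
Concatenated (26 bytes): E6 94 A2 E4 86 A9 CD 8F F0 BF B3 BE E2 81 8D E0 BD A4 F2 A7 A2 9C EB 8D A0 25.

E6 94 A2 E4 86 A9 CD 8F F0 BF B3 BE E2 81 8D E0 BD A4 F2 A7 A2 9C EB 8D A0 25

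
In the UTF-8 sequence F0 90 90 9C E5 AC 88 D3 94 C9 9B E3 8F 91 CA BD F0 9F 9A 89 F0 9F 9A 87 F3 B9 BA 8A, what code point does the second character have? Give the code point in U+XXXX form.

U+5B08

Offset 0: leading byte 0xF0 = 11110000 → 4-byte char #1 = F0 90 90 9C.
Offset 4: leading byte 0xE5 = 11100101 → 3-byte char #2 = E5 AC 88.
Leading byte 0xE5 = 11100101 matches 1110xxxx → 3-byte sequence.
Byte 1: 0xE5 = 11100101, payload 0101 (4 bits).
Byte 2: 0xAC = 10101100 (10xxxxxx ✓), payload 101100.
Byte 3: 0x88 = 10001000 (10xxxxxx ✓), payload 001000.
Concatenate: 0101101100001000 = 0x5B08 (16 bits → U+5B08).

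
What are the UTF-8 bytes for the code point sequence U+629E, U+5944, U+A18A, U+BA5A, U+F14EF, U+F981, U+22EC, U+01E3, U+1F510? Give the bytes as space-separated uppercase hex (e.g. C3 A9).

E6 8A 9E E5 A5 84 EA 86 8A EB A9 9A F3 B1 93 AF EF A6 81 E2 8B AC C7 A3 F0 9F 94 90

U+629E: 3-byte form → E6 8A 9E.
U+5944: 3-byte form → E5 A5 84.
U+A18A: 3-byte form → EA 86 8A.
U+BA5A: 3-byte form → EB A9 9A.
U+F14EF: 4-byte form → F3 B1 93 AF.
U+F981: 3-byte form → EF A6 81.
U+22EC: 3-byte form → E2 8B AC.
U+01E3: 2-byte form → C7 A3.
U+1F510: 4-byte form → F0 9F 94 90.
Concatenated (28 bytes): E6 8A 9E E5 A5 84 EA 86 8A EB A9 9A F3 B1 93 AF EF A6 81 E2 8B AC C7 A3 F0 9F 94 90.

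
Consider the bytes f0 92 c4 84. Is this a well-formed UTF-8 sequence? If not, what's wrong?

Leading byte 0xF0 = 11110000 → 4-byte form.
Byte 3 is 0xC4 = 11000100, which is not 10xxxxxx — expected a continuation byte.

invalid (non-continuation byte where continuation expected)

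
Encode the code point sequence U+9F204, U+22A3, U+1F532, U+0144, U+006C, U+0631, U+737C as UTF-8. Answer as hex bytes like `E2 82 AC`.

F2 9F 88 84 E2 8A A3 F0 9F 94 B2 C5 84 6C D8 B1 E7 8D BC

U+9F204: 4-byte form → F2 9F 88 84.
U+22A3: 3-byte form → E2 8A A3.
U+1F532: 4-byte form → F0 9F 94 B2.
U+0144: 2-byte form → C5 84.
U+006C: 1-byte form → 6C.
U+0631: 2-byte form → D8 B1.
U+737C: 3-byte form → E7 8D BC.
Concatenated (19 bytes): F2 9F 88 84 E2 8A A3 F0 9F 94 B2 C5 84 6C D8 B1 E7 8D BC.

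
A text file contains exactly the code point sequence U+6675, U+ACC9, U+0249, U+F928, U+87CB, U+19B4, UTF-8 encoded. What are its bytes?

U+6675: 3-byte form → E6 99 B5.
U+ACC9: 3-byte form → EA B3 89.
U+0249: 2-byte form → C9 89.
U+F928: 3-byte form → EF A4 A8.
U+87CB: 3-byte form → E8 9F 8B.
U+19B4: 3-byte form → E1 A6 B4.
Concatenated (17 bytes): E6 99 B5 EA B3 89 C9 89 EF A4 A8 E8 9F 8B E1 A6 B4.

E6 99 B5 EA B3 89 C9 89 EF A4 A8 E8 9F 8B E1 A6 B4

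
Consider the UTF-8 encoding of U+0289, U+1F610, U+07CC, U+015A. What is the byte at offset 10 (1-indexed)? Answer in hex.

0x9A

1-indexed offset 10 is 0-indexed offset 9.
U+0289 → 2-byte form CA 89 at offsets 0–1.
U+1F610 → 4-byte form F0 9F 98 90 at offsets 2–5.
U+07CC → 2-byte form DF 8C at offsets 6–7.
U+015A → 2-byte form C5 9A at offsets 8–9.
Offset 9 falls in char 4's range; it's byte 2 of C5 9A = 0x9A.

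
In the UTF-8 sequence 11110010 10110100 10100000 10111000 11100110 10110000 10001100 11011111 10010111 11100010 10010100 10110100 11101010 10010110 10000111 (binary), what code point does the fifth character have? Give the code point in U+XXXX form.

U+A587

Offset 0: leading byte 0xF2 = 11110010 → 4-byte char #1 = F2 B4 A0 B8.
Offset 4: leading byte 0xE6 = 11100110 → 3-byte char #2 = E6 B0 8C.
Offset 7: leading byte 0xDF = 11011111 → 2-byte char #3 = DF 97.
Offset 9: leading byte 0xE2 = 11100010 → 3-byte char #4 = E2 94 B4.
Offset 12: leading byte 0xEA = 11101010 → 3-byte char #5 = EA 96 87.
Leading byte 0xEA = 11101010 matches 1110xxxx → 3-byte sequence.
Byte 1: 0xEA = 11101010, payload 1010 (4 bits).
Byte 2: 0x96 = 10010110 (10xxxxxx ✓), payload 010110.
Byte 3: 0x87 = 10000111 (10xxxxxx ✓), payload 000111.
Concatenate: 1010010110000111 = 0xA587 (16 bits → U+A587).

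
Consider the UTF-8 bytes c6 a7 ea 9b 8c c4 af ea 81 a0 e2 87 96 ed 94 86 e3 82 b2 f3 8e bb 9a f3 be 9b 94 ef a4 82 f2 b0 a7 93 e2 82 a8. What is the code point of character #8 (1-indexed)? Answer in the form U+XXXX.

U+CEEDA

Offset 0: leading byte 0xC6 = 11000110 → 2-byte char #1 = C6 A7.
Offset 2: leading byte 0xEA = 11101010 → 3-byte char #2 = EA 9B 8C.
Offset 5: leading byte 0xC4 = 11000100 → 2-byte char #3 = C4 AF.
Offset 7: leading byte 0xEA = 11101010 → 3-byte char #4 = EA 81 A0.
Offset 10: leading byte 0xE2 = 11100010 → 3-byte char #5 = E2 87 96.
Offset 13: leading byte 0xED = 11101101 → 3-byte char #6 = ED 94 86.
Offset 16: leading byte 0xE3 = 11100011 → 3-byte char #7 = E3 82 B2.
Offset 19: leading byte 0xF3 = 11110011 → 4-byte char #8 = F3 8E BB 9A.
Leading byte 0xF3 = 11110011 matches 11110xxx → 4-byte sequence.
Byte 1: 0xF3 = 11110011, payload 011 (3 bits).
Byte 2: 0x8E = 10001110 (10xxxxxx ✓), payload 001110.
Byte 3: 0xBB = 10111011 (10xxxxxx ✓), payload 111011.
Byte 4: 0x9A = 10011010 (10xxxxxx ✓), payload 011010.
Concatenate: 011001110111011011010 = 0xCEEDA (21 bits → U+CEEDA).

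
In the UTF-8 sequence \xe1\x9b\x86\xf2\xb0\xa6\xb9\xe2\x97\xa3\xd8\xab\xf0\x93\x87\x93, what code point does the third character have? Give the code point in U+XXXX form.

U+25E3

Offset 0: leading byte 0xE1 = 11100001 → 3-byte char #1 = E1 9B 86.
Offset 3: leading byte 0xF2 = 11110010 → 4-byte char #2 = F2 B0 A6 B9.
Offset 7: leading byte 0xE2 = 11100010 → 3-byte char #3 = E2 97 A3.
Leading byte 0xE2 = 11100010 matches 1110xxxx → 3-byte sequence.
Byte 1: 0xE2 = 11100010, payload 0010 (4 bits).
Byte 2: 0x97 = 10010111 (10xxxxxx ✓), payload 010111.
Byte 3: 0xA3 = 10100011 (10xxxxxx ✓), payload 100011.
Concatenate: 0010010111100011 = 0x25E3 (16 bits → U+25E3).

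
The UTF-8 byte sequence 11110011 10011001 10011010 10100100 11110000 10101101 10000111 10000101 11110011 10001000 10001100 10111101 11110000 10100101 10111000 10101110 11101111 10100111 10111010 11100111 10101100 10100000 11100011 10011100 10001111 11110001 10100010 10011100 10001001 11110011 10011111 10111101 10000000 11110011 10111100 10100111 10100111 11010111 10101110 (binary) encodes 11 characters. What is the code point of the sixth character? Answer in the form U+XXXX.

U+7B20

Offset 0: leading byte 0xF3 = 11110011 → 4-byte char #1 = F3 99 9A A4.
Offset 4: leading byte 0xF0 = 11110000 → 4-byte char #2 = F0 AD 87 85.
Offset 8: leading byte 0xF3 = 11110011 → 4-byte char #3 = F3 88 8C BD.
Offset 12: leading byte 0xF0 = 11110000 → 4-byte char #4 = F0 A5 B8 AE.
Offset 16: leading byte 0xEF = 11101111 → 3-byte char #5 = EF A7 BA.
Offset 19: leading byte 0xE7 = 11100111 → 3-byte char #6 = E7 AC A0.
Leading byte 0xE7 = 11100111 matches 1110xxxx → 3-byte sequence.
Byte 1: 0xE7 = 11100111, payload 0111 (4 bits).
Byte 2: 0xAC = 10101100 (10xxxxxx ✓), payload 101100.
Byte 3: 0xA0 = 10100000 (10xxxxxx ✓), payload 100000.
Concatenate: 0111101100100000 = 0x7B20 (16 bits → U+7B20).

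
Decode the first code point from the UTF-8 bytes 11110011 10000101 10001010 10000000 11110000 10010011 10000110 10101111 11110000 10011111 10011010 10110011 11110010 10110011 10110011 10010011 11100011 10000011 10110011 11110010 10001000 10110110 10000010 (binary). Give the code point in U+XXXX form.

Offset 0: leading byte 0xF3 = 11110011 → 4-byte char #1 = F3 85 8A 80.
Leading byte 0xF3 = 11110011 matches 11110xxx → 4-byte sequence.
Byte 1: 0xF3 = 11110011, payload 011 (3 bits).
Byte 2: 0x85 = 10000101 (10xxxxxx ✓), payload 000101.
Byte 3: 0x8A = 10001010 (10xxxxxx ✓), payload 001010.
Byte 4: 0x80 = 10000000 (10xxxxxx ✓), payload 000000.
Concatenate: 011000101001010000000 = 0xC5280 (21 bits → U+C5280).

U+C5280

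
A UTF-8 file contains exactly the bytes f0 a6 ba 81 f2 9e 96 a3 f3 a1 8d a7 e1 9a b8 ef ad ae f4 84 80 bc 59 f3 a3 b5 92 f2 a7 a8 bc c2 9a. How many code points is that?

Byte at offset 0: 0xF0 = 11110000 → 4-byte char (#1). Advance 4.
Byte at offset 4: 0xF2 = 11110010 → 4-byte char (#2). Advance 4.
Byte at offset 8: 0xF3 = 11110011 → 4-byte char (#3). Advance 4.
Byte at offset 12: 0xE1 = 11100001 → 3-byte char (#4). Advance 3.
Byte at offset 15: 0xEF = 11101111 → 3-byte char (#5). Advance 3.
Byte at offset 18: 0xF4 = 11110100 → 4-byte char (#6). Advance 4.
Byte at offset 22: 0x59 = 01011001 → 1-byte char (#7). Advance 1.
Byte at offset 23: 0xF3 = 11110011 → 4-byte char (#8). Advance 4.
Byte at offset 27: 0xF2 = 11110010 → 4-byte char (#9). Advance 4.
Byte at offset 31: 0xC2 = 11000010 → 2-byte char (#10). Advance 2.
Reached end at offset 33 after 10 code points.

10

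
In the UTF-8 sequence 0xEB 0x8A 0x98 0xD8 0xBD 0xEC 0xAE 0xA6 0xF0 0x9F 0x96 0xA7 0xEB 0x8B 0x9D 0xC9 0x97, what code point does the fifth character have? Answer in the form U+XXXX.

U+B2DD

Offset 0: leading byte 0xEB = 11101011 → 3-byte char #1 = EB 8A 98.
Offset 3: leading byte 0xD8 = 11011000 → 2-byte char #2 = D8 BD.
Offset 5: leading byte 0xEC = 11101100 → 3-byte char #3 = EC AE A6.
Offset 8: leading byte 0xF0 = 11110000 → 4-byte char #4 = F0 9F 96 A7.
Offset 12: leading byte 0xEB = 11101011 → 3-byte char #5 = EB 8B 9D.
Leading byte 0xEB = 11101011 matches 1110xxxx → 3-byte sequence.
Byte 1: 0xEB = 11101011, payload 1011 (4 bits).
Byte 2: 0x8B = 10001011 (10xxxxxx ✓), payload 001011.
Byte 3: 0x9D = 10011101 (10xxxxxx ✓), payload 011101.
Concatenate: 1011001011011101 = 0xB2DD (16 bits → U+B2DD).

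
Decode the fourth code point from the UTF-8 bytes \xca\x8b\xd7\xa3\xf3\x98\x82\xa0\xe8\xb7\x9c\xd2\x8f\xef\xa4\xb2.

Offset 0: leading byte 0xCA = 11001010 → 2-byte char #1 = CA 8B.
Offset 2: leading byte 0xD7 = 11010111 → 2-byte char #2 = D7 A3.
Offset 4: leading byte 0xF3 = 11110011 → 4-byte char #3 = F3 98 82 A0.
Offset 8: leading byte 0xE8 = 11101000 → 3-byte char #4 = E8 B7 9C.
Leading byte 0xE8 = 11101000 matches 1110xxxx → 3-byte sequence.
Byte 1: 0xE8 = 11101000, payload 1000 (4 bits).
Byte 2: 0xB7 = 10110111 (10xxxxxx ✓), payload 110111.
Byte 3: 0x9C = 10011100 (10xxxxxx ✓), payload 011100.
Concatenate: 1000110111011100 = 0x8DDC (16 bits → U+8DDC).

U+8DDC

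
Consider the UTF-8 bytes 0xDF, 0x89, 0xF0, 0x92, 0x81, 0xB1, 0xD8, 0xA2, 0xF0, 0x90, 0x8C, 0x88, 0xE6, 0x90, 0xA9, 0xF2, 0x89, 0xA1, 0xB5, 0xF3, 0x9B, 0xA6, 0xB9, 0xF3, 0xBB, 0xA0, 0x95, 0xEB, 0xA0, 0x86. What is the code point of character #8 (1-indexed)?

Offset 0: leading byte 0xDF = 11011111 → 2-byte char #1 = DF 89.
Offset 2: leading byte 0xF0 = 11110000 → 4-byte char #2 = F0 92 81 B1.
Offset 6: leading byte 0xD8 = 11011000 → 2-byte char #3 = D8 A2.
Offset 8: leading byte 0xF0 = 11110000 → 4-byte char #4 = F0 90 8C 88.
Offset 12: leading byte 0xE6 = 11100110 → 3-byte char #5 = E6 90 A9.
Offset 15: leading byte 0xF2 = 11110010 → 4-byte char #6 = F2 89 A1 B5.
Offset 19: leading byte 0xF3 = 11110011 → 4-byte char #7 = F3 9B A6 B9.
Offset 23: leading byte 0xF3 = 11110011 → 4-byte char #8 = F3 BB A0 95.
Leading byte 0xF3 = 11110011 matches 11110xxx → 4-byte sequence.
Byte 1: 0xF3 = 11110011, payload 011 (3 bits).
Byte 2: 0xBB = 10111011 (10xxxxxx ✓), payload 111011.
Byte 3: 0xA0 = 10100000 (10xxxxxx ✓), payload 100000.
Byte 4: 0x95 = 10010101 (10xxxxxx ✓), payload 010101.
Concatenate: 011111011100000010101 = 0xFB815 (21 bits → U+FB815).

U+FB815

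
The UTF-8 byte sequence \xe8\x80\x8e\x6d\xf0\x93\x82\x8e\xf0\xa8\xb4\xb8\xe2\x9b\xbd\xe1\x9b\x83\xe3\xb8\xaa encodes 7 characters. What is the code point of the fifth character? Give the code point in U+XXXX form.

U+26FD

Offset 0: leading byte 0xE8 = 11101000 → 3-byte char #1 = E8 80 8E.
Offset 3: leading byte 0x6D = 01101101 → 1-byte char #2 = 6D.
Offset 4: leading byte 0xF0 = 11110000 → 4-byte char #3 = F0 93 82 8E.
Offset 8: leading byte 0xF0 = 11110000 → 4-byte char #4 = F0 A8 B4 B8.
Offset 12: leading byte 0xE2 = 11100010 → 3-byte char #5 = E2 9B BD.
Leading byte 0xE2 = 11100010 matches 1110xxxx → 3-byte sequence.
Byte 1: 0xE2 = 11100010, payload 0010 (4 bits).
Byte 2: 0x9B = 10011011 (10xxxxxx ✓), payload 011011.
Byte 3: 0xBD = 10111101 (10xxxxxx ✓), payload 111101.
Concatenate: 0010011011111101 = 0x26FD (16 bits → U+26FD).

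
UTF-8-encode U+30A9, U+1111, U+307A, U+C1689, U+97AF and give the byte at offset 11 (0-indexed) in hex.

U+30A9 → 3-byte form E3 82 A9 at offsets 0–2.
U+1111 → 3-byte form E1 84 91 at offsets 3–5.
U+307A → 3-byte form E3 81 BA at offsets 6–8.
U+C1689 → 4-byte form F3 81 9A 89 at offsets 9–12.
Offset 11 falls in char 4's range; it's byte 3 of F3 81 9A 89 = 0x9A.

0x9A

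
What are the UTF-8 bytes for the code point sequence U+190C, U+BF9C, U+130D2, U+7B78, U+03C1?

U+190C: 3-byte form → E1 A4 8C.
U+BF9C: 3-byte form → EB BE 9C.
U+130D2: 4-byte form → F0 93 83 92.
U+7B78: 3-byte form → E7 AD B8.
U+03C1: 2-byte form → CF 81.
Concatenated (15 bytes): E1 A4 8C EB BE 9C F0 93 83 92 E7 AD B8 CF 81.

E1 A4 8C EB BE 9C F0 93 83 92 E7 AD B8 CF 81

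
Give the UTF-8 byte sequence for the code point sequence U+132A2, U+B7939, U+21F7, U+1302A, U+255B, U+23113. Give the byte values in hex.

F0 93 8A A2 F2 B7 A4 B9 E2 87 B7 F0 93 80 AA E2 95 9B F0 A3 84 93

U+132A2: 4-byte form → F0 93 8A A2.
U+B7939: 4-byte form → F2 B7 A4 B9.
U+21F7: 3-byte form → E2 87 B7.
U+1302A: 4-byte form → F0 93 80 AA.
U+255B: 3-byte form → E2 95 9B.
U+23113: 4-byte form → F0 A3 84 93.
Concatenated (22 bytes): F0 93 8A A2 F2 B7 A4 B9 E2 87 B7 F0 93 80 AA E2 95 9B F0 A3 84 93.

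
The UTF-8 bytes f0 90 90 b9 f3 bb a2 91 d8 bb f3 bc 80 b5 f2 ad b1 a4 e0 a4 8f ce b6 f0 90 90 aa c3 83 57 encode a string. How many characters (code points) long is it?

10

Byte at offset 0: 0xF0 = 11110000 → 4-byte char (#1). Advance 4.
Byte at offset 4: 0xF3 = 11110011 → 4-byte char (#2). Advance 4.
Byte at offset 8: 0xD8 = 11011000 → 2-byte char (#3). Advance 2.
Byte at offset 10: 0xF3 = 11110011 → 4-byte char (#4). Advance 4.
Byte at offset 14: 0xF2 = 11110010 → 4-byte char (#5). Advance 4.
Byte at offset 18: 0xE0 = 11100000 → 3-byte char (#6). Advance 3.
Byte at offset 21: 0xCE = 11001110 → 2-byte char (#7). Advance 2.
Byte at offset 23: 0xF0 = 11110000 → 4-byte char (#8). Advance 4.
Byte at offset 27: 0xC3 = 11000011 → 2-byte char (#9). Advance 2.
Byte at offset 29: 0x57 = 01010111 → 1-byte char (#10). Advance 1.
Reached end at offset 30 after 10 code points.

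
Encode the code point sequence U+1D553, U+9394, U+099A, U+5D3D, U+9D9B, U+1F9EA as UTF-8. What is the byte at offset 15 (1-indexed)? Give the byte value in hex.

0xB6

1-indexed offset 15 is 0-indexed offset 14.
U+1D553 → 4-byte form F0 9D 95 93 at offsets 0–3.
U+9394 → 3-byte form E9 8E 94 at offsets 4–6.
U+099A → 3-byte form E0 A6 9A at offsets 7–9.
U+5D3D → 3-byte form E5 B4 BD at offsets 10–12.
U+9D9B → 3-byte form E9 B6 9B at offsets 13–15.
Offset 14 falls in char 5's range; it's byte 2 of E9 B6 9B = 0xB6.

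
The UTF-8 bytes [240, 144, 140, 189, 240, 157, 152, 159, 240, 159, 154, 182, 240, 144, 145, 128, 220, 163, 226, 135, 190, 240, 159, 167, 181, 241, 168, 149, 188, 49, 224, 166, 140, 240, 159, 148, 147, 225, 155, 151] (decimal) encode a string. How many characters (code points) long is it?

12

Byte at offset 0: 0xF0 = 11110000 → 4-byte char (#1). Advance 4.
Byte at offset 4: 0xF0 = 11110000 → 4-byte char (#2). Advance 4.
Byte at offset 8: 0xF0 = 11110000 → 4-byte char (#3). Advance 4.
Byte at offset 12: 0xF0 = 11110000 → 4-byte char (#4). Advance 4.
Byte at offset 16: 0xDC = 11011100 → 2-byte char (#5). Advance 2.
Byte at offset 18: 0xE2 = 11100010 → 3-byte char (#6). Advance 3.
Byte at offset 21: 0xF0 = 11110000 → 4-byte char (#7). Advance 4.
Byte at offset 25: 0xF1 = 11110001 → 4-byte char (#8). Advance 4.
Byte at offset 29: 0x31 = 00110001 → 1-byte char (#9). Advance 1.
Byte at offset 30: 0xE0 = 11100000 → 3-byte char (#10). Advance 3.
Byte at offset 33: 0xF0 = 11110000 → 4-byte char (#11). Advance 4.
Byte at offset 37: 0xE1 = 11100001 → 3-byte char (#12). Advance 3.
Reached end at offset 40 after 12 code points.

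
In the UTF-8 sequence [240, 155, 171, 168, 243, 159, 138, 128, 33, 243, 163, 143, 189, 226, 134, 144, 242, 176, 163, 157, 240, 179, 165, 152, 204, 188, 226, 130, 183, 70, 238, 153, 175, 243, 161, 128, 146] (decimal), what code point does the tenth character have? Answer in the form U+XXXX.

Offset 0: leading byte 0xF0 = 11110000 → 4-byte char #1 = F0 9B AB A8.
Offset 4: leading byte 0xF3 = 11110011 → 4-byte char #2 = F3 9F 8A 80.
Offset 8: leading byte 0x21 = 00100001 → 1-byte char #3 = 21.
Offset 9: leading byte 0xF3 = 11110011 → 4-byte char #4 = F3 A3 8F BD.
Offset 13: leading byte 0xE2 = 11100010 → 3-byte char #5 = E2 86 90.
Offset 16: leading byte 0xF2 = 11110010 → 4-byte char #6 = F2 B0 A3 9D.
Offset 20: leading byte 0xF0 = 11110000 → 4-byte char #7 = F0 B3 A5 98.
Offset 24: leading byte 0xCC = 11001100 → 2-byte char #8 = CC BC.
Offset 26: leading byte 0xE2 = 11100010 → 3-byte char #9 = E2 82 B7.
Offset 29: leading byte 0x46 = 01000110 → 1-byte char #10 = 46.
Leading byte 0x46 = 01000110 matches 0xxxxxxx → 1-byte sequence.
Byte 1: 0x46 = 01000110, payload 1000110 (7 bits).
Concatenate: 1000110 = 0x46 (7 bits → U+0046).

U+0046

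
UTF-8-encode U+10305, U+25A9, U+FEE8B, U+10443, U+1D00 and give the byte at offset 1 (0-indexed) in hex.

0x90

U+10305 → 4-byte form F0 90 8C 85 at offsets 0–3.
Offset 1 falls in char 1's range; it's byte 2 of F0 90 8C 85 = 0x90.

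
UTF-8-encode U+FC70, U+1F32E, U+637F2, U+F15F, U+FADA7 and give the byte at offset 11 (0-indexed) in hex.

U+FC70 → 3-byte form EF B1 B0 at offsets 0–2.
U+1F32E → 4-byte form F0 9F 8C AE at offsets 3–6.
U+637F2 → 4-byte form F1 A3 9F B2 at offsets 7–10.
U+F15F → 3-byte form EF 85 9F at offsets 11–13.
Offset 11 falls in char 4's range; it's byte 1 of EF 85 9F = 0xEF.

0xEF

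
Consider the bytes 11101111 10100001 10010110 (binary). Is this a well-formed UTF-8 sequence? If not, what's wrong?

Leading byte 0xEF = 11101111 → 3-byte form.
Continuation bytes 0xA1=10100001, 0x96=10010110 all match 10xxxxxx.
Decoded value 0xF856 is ≥ 0x800 (shortest form) and not a surrogate.

valid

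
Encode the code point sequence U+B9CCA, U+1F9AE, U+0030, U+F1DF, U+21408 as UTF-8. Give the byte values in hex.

U+B9CCA: 4-byte form → F2 B9 B3 8A.
U+1F9AE: 4-byte form → F0 9F A6 AE.
U+0030: 1-byte form → 30.
U+F1DF: 3-byte form → EF 87 9F.
U+21408: 4-byte form → F0 A1 90 88.
Concatenated (16 bytes): F2 B9 B3 8A F0 9F A6 AE 30 EF 87 9F F0 A1 90 88.

F2 B9 B3 8A F0 9F A6 AE 30 EF 87 9F F0 A1 90 88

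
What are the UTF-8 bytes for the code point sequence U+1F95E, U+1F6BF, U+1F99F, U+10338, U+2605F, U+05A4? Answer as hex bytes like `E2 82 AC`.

U+1F95E: 4-byte form → F0 9F A5 9E.
U+1F6BF: 4-byte form → F0 9F 9A BF.
U+1F99F: 4-byte form → F0 9F A6 9F.
U+10338: 4-byte form → F0 90 8C B8.
U+2605F: 4-byte form → F0 A6 81 9F.
U+05A4: 2-byte form → D6 A4.
Concatenated (22 bytes): F0 9F A5 9E F0 9F 9A BF F0 9F A6 9F F0 90 8C B8 F0 A6 81 9F D6 A4.

F0 9F A5 9E F0 9F 9A BF F0 9F A6 9F F0 90 8C B8 F0 A6 81 9F D6 A4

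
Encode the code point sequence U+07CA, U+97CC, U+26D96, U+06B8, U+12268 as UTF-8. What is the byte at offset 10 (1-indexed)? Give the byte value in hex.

0xDA

1-indexed offset 10 is 0-indexed offset 9.
U+07CA → 2-byte form DF 8A at offsets 0–1.
U+97CC → 3-byte form E9 9F 8C at offsets 2–4.
U+26D96 → 4-byte form F0 A6 B6 96 at offsets 5–8.
U+06B8 → 2-byte form DA B8 at offsets 9–10.
Offset 9 falls in char 4's range; it's byte 1 of DA B8 = 0xDA.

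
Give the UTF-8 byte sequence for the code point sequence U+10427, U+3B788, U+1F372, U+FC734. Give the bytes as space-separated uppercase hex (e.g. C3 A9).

U+10427: 4-byte form → F0 90 90 A7.
U+3B788: 4-byte form → F0 BB 9E 88.
U+1F372: 4-byte form → F0 9F 8D B2.
U+FC734: 4-byte form → F3 BC 9C B4.
Concatenated (16 bytes): F0 90 90 A7 F0 BB 9E 88 F0 9F 8D B2 F3 BC 9C B4.

F0 90 90 A7 F0 BB 9E 88 F0 9F 8D B2 F3 BC 9C B4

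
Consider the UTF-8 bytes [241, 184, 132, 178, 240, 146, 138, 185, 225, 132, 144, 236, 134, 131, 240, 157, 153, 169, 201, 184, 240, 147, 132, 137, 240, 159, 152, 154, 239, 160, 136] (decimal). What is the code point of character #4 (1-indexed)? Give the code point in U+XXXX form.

Offset 0: leading byte 0xF1 = 11110001 → 4-byte char #1 = F1 B8 84 B2.
Offset 4: leading byte 0xF0 = 11110000 → 4-byte char #2 = F0 92 8A B9.
Offset 8: leading byte 0xE1 = 11100001 → 3-byte char #3 = E1 84 90.
Offset 11: leading byte 0xEC = 11101100 → 3-byte char #4 = EC 86 83.
Leading byte 0xEC = 11101100 matches 1110xxxx → 3-byte sequence.
Byte 1: 0xEC = 11101100, payload 1100 (4 bits).
Byte 2: 0x86 = 10000110 (10xxxxxx ✓), payload 000110.
Byte 3: 0x83 = 10000011 (10xxxxxx ✓), payload 000011.
Concatenate: 1100000110000011 = 0xC183 (16 bits → U+C183).

U+C183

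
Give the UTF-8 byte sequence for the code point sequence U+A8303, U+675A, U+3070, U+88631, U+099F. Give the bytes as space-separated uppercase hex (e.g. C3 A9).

F2 A8 8C 83 E6 9D 9A E3 81 B0 F2 88 98 B1 E0 A6 9F

U+A8303: 4-byte form → F2 A8 8C 83.
U+675A: 3-byte form → E6 9D 9A.
U+3070: 3-byte form → E3 81 B0.
U+88631: 4-byte form → F2 88 98 B1.
U+099F: 3-byte form → E0 A6 9F.
Concatenated (17 bytes): F2 A8 8C 83 E6 9D 9A E3 81 B0 F2 88 98 B1 E0 A6 9F.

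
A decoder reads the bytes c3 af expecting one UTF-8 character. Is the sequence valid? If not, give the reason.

valid

Leading byte 0xC3 = 11000011 → 2-byte form.
Continuation bytes 0xAF=10101111 all match 10xxxxxx.
Decoded value 0xEF is ≥ 0x80 (shortest form) and not a surrogate.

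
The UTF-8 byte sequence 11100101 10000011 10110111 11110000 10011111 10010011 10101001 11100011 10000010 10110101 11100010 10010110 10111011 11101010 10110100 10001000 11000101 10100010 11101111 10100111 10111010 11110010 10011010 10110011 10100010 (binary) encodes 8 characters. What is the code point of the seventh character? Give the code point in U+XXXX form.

Offset 0: leading byte 0xE5 = 11100101 → 3-byte char #1 = E5 83 B7.
Offset 3: leading byte 0xF0 = 11110000 → 4-byte char #2 = F0 9F 93 A9.
Offset 7: leading byte 0xE3 = 11100011 → 3-byte char #3 = E3 82 B5.
Offset 10: leading byte 0xE2 = 11100010 → 3-byte char #4 = E2 96 BB.
Offset 13: leading byte 0xEA = 11101010 → 3-byte char #5 = EA B4 88.
Offset 16: leading byte 0xC5 = 11000101 → 2-byte char #6 = C5 A2.
Offset 18: leading byte 0xEF = 11101111 → 3-byte char #7 = EF A7 BA.
Leading byte 0xEF = 11101111 matches 1110xxxx → 3-byte sequence.
Byte 1: 0xEF = 11101111, payload 1111 (4 bits).
Byte 2: 0xA7 = 10100111 (10xxxxxx ✓), payload 100111.
Byte 3: 0xBA = 10111010 (10xxxxxx ✓), payload 111010.
Concatenate: 1111100111111010 = 0xF9FA (16 bits → U+F9FA).

U+F9FA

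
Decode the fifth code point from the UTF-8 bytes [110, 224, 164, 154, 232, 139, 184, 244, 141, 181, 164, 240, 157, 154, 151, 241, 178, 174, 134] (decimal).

Offset 0: leading byte 0x6E = 01101110 → 1-byte char #1 = 6E.
Offset 1: leading byte 0xE0 = 11100000 → 3-byte char #2 = E0 A4 9A.
Offset 4: leading byte 0xE8 = 11101000 → 3-byte char #3 = E8 8B B8.
Offset 7: leading byte 0xF4 = 11110100 → 4-byte char #4 = F4 8D B5 A4.
Offset 11: leading byte 0xF0 = 11110000 → 4-byte char #5 = F0 9D 9A 97.
Leading byte 0xF0 = 11110000 matches 11110xxx → 4-byte sequence.
Byte 1: 0xF0 = 11110000, payload 000 (3 bits).
Byte 2: 0x9D = 10011101 (10xxxxxx ✓), payload 011101.
Byte 3: 0x9A = 10011010 (10xxxxxx ✓), payload 011010.
Byte 4: 0x97 = 10010111 (10xxxxxx ✓), payload 010111.
Concatenate: 000011101011010010111 = 0x1D697 (21 bits → U+1D697).

U+1D697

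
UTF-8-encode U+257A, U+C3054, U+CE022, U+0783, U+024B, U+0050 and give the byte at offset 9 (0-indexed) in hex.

0x80

U+257A → 3-byte form E2 95 BA at offsets 0–2.
U+C3054 → 4-byte form F3 83 81 94 at offsets 3–6.
U+CE022 → 4-byte form F3 8E 80 A2 at offsets 7–10.
Offset 9 falls in char 3's range; it's byte 3 of F3 8E 80 A2 = 0x80.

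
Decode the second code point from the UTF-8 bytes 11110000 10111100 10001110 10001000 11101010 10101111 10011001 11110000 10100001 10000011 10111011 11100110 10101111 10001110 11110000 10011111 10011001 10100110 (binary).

Offset 0: leading byte 0xF0 = 11110000 → 4-byte char #1 = F0 BC 8E 88.
Offset 4: leading byte 0xEA = 11101010 → 3-byte char #2 = EA AF 99.
Leading byte 0xEA = 11101010 matches 1110xxxx → 3-byte sequence.
Byte 1: 0xEA = 11101010, payload 1010 (4 bits).
Byte 2: 0xAF = 10101111 (10xxxxxx ✓), payload 101111.
Byte 3: 0x99 = 10011001 (10xxxxxx ✓), payload 011001.
Concatenate: 1010101111011001 = 0xABD9 (16 bits → U+ABD9).

U+ABD9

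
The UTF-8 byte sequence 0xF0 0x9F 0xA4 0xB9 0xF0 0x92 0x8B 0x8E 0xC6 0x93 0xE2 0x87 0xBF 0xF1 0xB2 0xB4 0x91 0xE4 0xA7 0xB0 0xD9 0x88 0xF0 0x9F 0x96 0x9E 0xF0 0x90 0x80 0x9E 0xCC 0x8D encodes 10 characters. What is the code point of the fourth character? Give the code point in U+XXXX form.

U+21FF

Offset 0: leading byte 0xF0 = 11110000 → 4-byte char #1 = F0 9F A4 B9.
Offset 4: leading byte 0xF0 = 11110000 → 4-byte char #2 = F0 92 8B 8E.
Offset 8: leading byte 0xC6 = 11000110 → 2-byte char #3 = C6 93.
Offset 10: leading byte 0xE2 = 11100010 → 3-byte char #4 = E2 87 BF.
Leading byte 0xE2 = 11100010 matches 1110xxxx → 3-byte sequence.
Byte 1: 0xE2 = 11100010, payload 0010 (4 bits).
Byte 2: 0x87 = 10000111 (10xxxxxx ✓), payload 000111.
Byte 3: 0xBF = 10111111 (10xxxxxx ✓), payload 111111.
Concatenate: 0010000111111111 = 0x21FF (16 bits → U+21FF).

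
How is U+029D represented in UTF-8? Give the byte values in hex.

CA 9D

U+029D = 0x29D = 669 decimal. In range U+0080–U+07FF → 2-byte form: 110xxxxx 10xxxxxx.
Binary (11 bits): 01010011101.
Split 5+6: 01010 | 011101.
Byte 1: 11001010 = 0xCA.
Byte 2: 10011101 = 0x9D.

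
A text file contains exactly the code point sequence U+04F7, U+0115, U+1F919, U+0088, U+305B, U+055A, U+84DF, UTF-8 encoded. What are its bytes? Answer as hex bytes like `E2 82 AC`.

U+04F7: 2-byte form → D3 B7.
U+0115: 2-byte form → C4 95.
U+1F919: 4-byte form → F0 9F A4 99.
U+0088: 2-byte form → C2 88.
U+305B: 3-byte form → E3 81 9B.
U+055A: 2-byte form → D5 9A.
U+84DF: 3-byte form → E8 93 9F.
Concatenated (18 bytes): D3 B7 C4 95 F0 9F A4 99 C2 88 E3 81 9B D5 9A E8 93 9F.

D3 B7 C4 95 F0 9F A4 99 C2 88 E3 81 9B D5 9A E8 93 9F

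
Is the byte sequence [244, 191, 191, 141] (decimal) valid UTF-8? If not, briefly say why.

invalid (encodes a value above U+10FFFF)

Leading byte 0xF4 = 11110100 → 4-byte form.
Payload = 0x13FFCD, which exceeds U+10FFFF, the maximum Unicode code point. (Leading bytes F5–FF, or F4 followed by ≥ 0x90, are invalid.)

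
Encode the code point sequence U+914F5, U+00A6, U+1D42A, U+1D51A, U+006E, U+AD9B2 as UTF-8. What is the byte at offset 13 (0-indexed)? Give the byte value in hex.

0x9A

U+914F5 → 4-byte form F2 91 93 B5 at offsets 0–3.
U+00A6 → 2-byte form C2 A6 at offsets 4–5.
U+1D42A → 4-byte form F0 9D 90 AA at offsets 6–9.
U+1D51A → 4-byte form F0 9D 94 9A at offsets 10–13.
Offset 13 falls in char 4's range; it's byte 4 of F0 9D 94 9A = 0x9A.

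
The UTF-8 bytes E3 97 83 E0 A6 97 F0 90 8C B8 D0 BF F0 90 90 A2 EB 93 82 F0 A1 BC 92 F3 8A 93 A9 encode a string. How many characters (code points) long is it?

8

Byte at offset 0: 0xE3 = 11100011 → 3-byte char (#1). Advance 3.
Byte at offset 3: 0xE0 = 11100000 → 3-byte char (#2). Advance 3.
Byte at offset 6: 0xF0 = 11110000 → 4-byte char (#3). Advance 4.
Byte at offset 10: 0xD0 = 11010000 → 2-byte char (#4). Advance 2.
Byte at offset 12: 0xF0 = 11110000 → 4-byte char (#5). Advance 4.
Byte at offset 16: 0xEB = 11101011 → 3-byte char (#6). Advance 3.
Byte at offset 19: 0xF0 = 11110000 → 4-byte char (#7). Advance 4.
Byte at offset 23: 0xF3 = 11110011 → 4-byte char (#8). Advance 4.
Reached end at offset 27 after 8 code points.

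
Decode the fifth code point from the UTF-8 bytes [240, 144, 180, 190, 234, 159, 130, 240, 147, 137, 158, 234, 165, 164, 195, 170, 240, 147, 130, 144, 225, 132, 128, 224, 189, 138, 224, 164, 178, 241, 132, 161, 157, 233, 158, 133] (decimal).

Offset 0: leading byte 0xF0 = 11110000 → 4-byte char #1 = F0 90 B4 BE.
Offset 4: leading byte 0xEA = 11101010 → 3-byte char #2 = EA 9F 82.
Offset 7: leading byte 0xF0 = 11110000 → 4-byte char #3 = F0 93 89 9E.
Offset 11: leading byte 0xEA = 11101010 → 3-byte char #4 = EA A5 A4.
Offset 14: leading byte 0xC3 = 11000011 → 2-byte char #5 = C3 AA.
Leading byte 0xC3 = 11000011 matches 110xxxxx → 2-byte sequence.
Byte 1: 0xC3 = 11000011, payload 00011 (5 bits).
Byte 2: 0xAA = 10101010 (10xxxxxx ✓), payload 101010.
Concatenate: 00011101010 = 0xEA (11 bits → U+00EA).

U+00EA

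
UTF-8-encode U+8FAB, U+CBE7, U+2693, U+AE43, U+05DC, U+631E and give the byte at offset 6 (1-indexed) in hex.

1-indexed offset 6 is 0-indexed offset 5.
U+8FAB → 3-byte form E8 BE AB at offsets 0–2.
U+CBE7 → 3-byte form EC AF A7 at offsets 3–5.
Offset 5 falls in char 2's range; it's byte 3 of EC AF A7 = 0xA7.

0xA7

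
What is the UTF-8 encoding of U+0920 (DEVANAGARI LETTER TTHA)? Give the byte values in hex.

U+0920 = 0x920 = 2336 decimal. In range U+0800–U+FFFF → 3-byte form: 1110xxxx 10xxxxxx 10xxxxxx.
Binary (16 bits): 0000100100100000.
Split 4+6+6: 0000 | 100100 | 100000.
Byte 1: 11100000 = 0xE0.
Byte 2: 10100100 = 0xA4.
Byte 3: 10100000 = 0xA0.

E0 A4 A0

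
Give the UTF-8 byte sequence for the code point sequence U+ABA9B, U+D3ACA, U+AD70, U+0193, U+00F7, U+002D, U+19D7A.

U+ABA9B: 4-byte form → F2 AB AA 9B.
U+D3ACA: 4-byte form → F3 93 AB 8A.
U+AD70: 3-byte form → EA B5 B0.
U+0193: 2-byte form → C6 93.
U+00F7: 2-byte form → C3 B7.
U+002D: 1-byte form → 2D.
U+19D7A: 4-byte form → F0 99 B5 BA.
Concatenated (20 bytes): F2 AB AA 9B F3 93 AB 8A EA B5 B0 C6 93 C3 B7 2D F0 99 B5 BA.

F2 AB AA 9B F3 93 AB 8A EA B5 B0 C6 93 C3 B7 2D F0 99 B5 BA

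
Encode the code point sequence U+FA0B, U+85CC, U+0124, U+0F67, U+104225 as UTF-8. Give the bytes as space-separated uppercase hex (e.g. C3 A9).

EF A8 8B E8 97 8C C4 A4 E0 BD A7 F4 84 88 A5

U+FA0B: 3-byte form → EF A8 8B.
U+85CC: 3-byte form → E8 97 8C.
U+0124: 2-byte form → C4 A4.
U+0F67: 3-byte form → E0 BD A7.
U+104225: 4-byte form → F4 84 88 A5.
Concatenated (15 bytes): EF A8 8B E8 97 8C C4 A4 E0 BD A7 F4 84 88 A5.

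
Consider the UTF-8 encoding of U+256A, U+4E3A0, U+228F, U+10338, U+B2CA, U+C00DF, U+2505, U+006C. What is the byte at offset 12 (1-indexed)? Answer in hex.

0x90

1-indexed offset 12 is 0-indexed offset 11.
U+256A → 3-byte form E2 95 AA at offsets 0–2.
U+4E3A0 → 4-byte form F1 8E 8E A0 at offsets 3–6.
U+228F → 3-byte form E2 8A 8F at offsets 7–9.
U+10338 → 4-byte form F0 90 8C B8 at offsets 10–13.
Offset 11 falls in char 4's range; it's byte 2 of F0 90 8C B8 = 0x90.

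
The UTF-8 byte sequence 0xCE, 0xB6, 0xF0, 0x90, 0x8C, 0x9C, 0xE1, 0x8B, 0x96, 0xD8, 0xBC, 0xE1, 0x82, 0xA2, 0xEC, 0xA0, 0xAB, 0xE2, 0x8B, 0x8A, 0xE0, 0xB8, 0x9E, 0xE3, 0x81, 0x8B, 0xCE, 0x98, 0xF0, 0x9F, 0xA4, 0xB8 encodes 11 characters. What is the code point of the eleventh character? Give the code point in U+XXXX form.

Offset 0: leading byte 0xCE = 11001110 → 2-byte char #1 = CE B6.
Offset 2: leading byte 0xF0 = 11110000 → 4-byte char #2 = F0 90 8C 9C.
Offset 6: leading byte 0xE1 = 11100001 → 3-byte char #3 = E1 8B 96.
Offset 9: leading byte 0xD8 = 11011000 → 2-byte char #4 = D8 BC.
Offset 11: leading byte 0xE1 = 11100001 → 3-byte char #5 = E1 82 A2.
Offset 14: leading byte 0xEC = 11101100 → 3-byte char #6 = EC A0 AB.
Offset 17: leading byte 0xE2 = 11100010 → 3-byte char #7 = E2 8B 8A.
Offset 20: leading byte 0xE0 = 11100000 → 3-byte char #8 = E0 B8 9E.
Offset 23: leading byte 0xE3 = 11100011 → 3-byte char #9 = E3 81 8B.
Offset 26: leading byte 0xCE = 11001110 → 2-byte char #10 = CE 98.
Offset 28: leading byte 0xF0 = 11110000 → 4-byte char #11 = F0 9F A4 B8.
Leading byte 0xF0 = 11110000 matches 11110xxx → 4-byte sequence.
Byte 1: 0xF0 = 11110000, payload 000 (3 bits).
Byte 2: 0x9F = 10011111 (10xxxxxx ✓), payload 011111.
Byte 3: 0xA4 = 10100100 (10xxxxxx ✓), payload 100100.
Byte 4: 0xB8 = 10111000 (10xxxxxx ✓), payload 111000.
Concatenate: 000011111100100111000 = 0x1F938 (21 bits → U+1F938).

U+1F938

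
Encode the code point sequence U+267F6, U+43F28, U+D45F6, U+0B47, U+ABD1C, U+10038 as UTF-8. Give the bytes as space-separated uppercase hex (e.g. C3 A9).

U+267F6: 4-byte form → F0 A6 9F B6.
U+43F28: 4-byte form → F1 83 BC A8.
U+D45F6: 4-byte form → F3 94 97 B6.
U+0B47: 3-byte form → E0 AD 87.
U+ABD1C: 4-byte form → F2 AB B4 9C.
U+10038: 4-byte form → F0 90 80 B8.
Concatenated (23 bytes): F0 A6 9F B6 F1 83 BC A8 F3 94 97 B6 E0 AD 87 F2 AB B4 9C F0 90 80 B8.

F0 A6 9F B6 F1 83 BC A8 F3 94 97 B6 E0 AD 87 F2 AB B4 9C F0 90 80 B8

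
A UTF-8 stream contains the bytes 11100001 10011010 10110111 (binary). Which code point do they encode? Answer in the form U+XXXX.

Leading byte 0xE1 = 11100001 matches 1110xxxx → 3-byte sequence.
Byte 1: 0xE1 = 11100001, payload 0001 (4 bits).
Byte 2: 0x9A = 10011010 (10xxxxxx ✓), payload 011010.
Byte 3: 0xB7 = 10110111 (10xxxxxx ✓), payload 110111.
Concatenate: 0001011010110111 = 0x16B7 (16 bits → U+16B7).

U+16B7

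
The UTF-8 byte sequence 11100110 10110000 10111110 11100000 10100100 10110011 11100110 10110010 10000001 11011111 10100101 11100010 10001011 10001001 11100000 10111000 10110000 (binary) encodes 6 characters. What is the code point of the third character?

U+6C81

Offset 0: leading byte 0xE6 = 11100110 → 3-byte char #1 = E6 B0 BE.
Offset 3: leading byte 0xE0 = 11100000 → 3-byte char #2 = E0 A4 B3.
Offset 6: leading byte 0xE6 = 11100110 → 3-byte char #3 = E6 B2 81.
Leading byte 0xE6 = 11100110 matches 1110xxxx → 3-byte sequence.
Byte 1: 0xE6 = 11100110, payload 0110 (4 bits).
Byte 2: 0xB2 = 10110010 (10xxxxxx ✓), payload 110010.
Byte 3: 0x81 = 10000001 (10xxxxxx ✓), payload 000001.
Concatenate: 0110110010000001 = 0x6C81 (16 bits → U+6C81).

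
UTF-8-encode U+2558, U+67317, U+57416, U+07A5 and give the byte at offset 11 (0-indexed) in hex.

U+2558 → 3-byte form E2 95 98 at offsets 0–2.
U+67317 → 4-byte form F1 A7 8C 97 at offsets 3–6.
U+57416 → 4-byte form F1 97 90 96 at offsets 7–10.
U+07A5 → 2-byte form DE A5 at offsets 11–12.
Offset 11 falls in char 4's range; it's byte 1 of DE A5 = 0xDE.

0xDE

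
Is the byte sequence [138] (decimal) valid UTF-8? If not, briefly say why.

Byte 0x8A = 10001010 has the form 10xxxxxx — a continuation byte — but there is no preceding leading byte.

invalid (continuation byte with no leading byte)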